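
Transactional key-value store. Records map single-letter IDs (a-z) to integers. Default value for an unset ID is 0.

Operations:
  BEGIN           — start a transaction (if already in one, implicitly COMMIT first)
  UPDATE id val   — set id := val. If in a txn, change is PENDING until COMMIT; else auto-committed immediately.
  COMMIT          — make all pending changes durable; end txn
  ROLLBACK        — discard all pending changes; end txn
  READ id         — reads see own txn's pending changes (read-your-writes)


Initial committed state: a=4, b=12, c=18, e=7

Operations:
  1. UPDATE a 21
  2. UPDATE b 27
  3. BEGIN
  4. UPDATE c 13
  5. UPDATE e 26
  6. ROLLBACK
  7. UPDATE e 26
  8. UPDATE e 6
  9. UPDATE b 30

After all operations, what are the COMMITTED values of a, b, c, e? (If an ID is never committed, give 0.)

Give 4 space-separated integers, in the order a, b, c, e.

Answer: 21 30 18 6

Derivation:
Initial committed: {a=4, b=12, c=18, e=7}
Op 1: UPDATE a=21 (auto-commit; committed a=21)
Op 2: UPDATE b=27 (auto-commit; committed b=27)
Op 3: BEGIN: in_txn=True, pending={}
Op 4: UPDATE c=13 (pending; pending now {c=13})
Op 5: UPDATE e=26 (pending; pending now {c=13, e=26})
Op 6: ROLLBACK: discarded pending ['c', 'e']; in_txn=False
Op 7: UPDATE e=26 (auto-commit; committed e=26)
Op 8: UPDATE e=6 (auto-commit; committed e=6)
Op 9: UPDATE b=30 (auto-commit; committed b=30)
Final committed: {a=21, b=30, c=18, e=6}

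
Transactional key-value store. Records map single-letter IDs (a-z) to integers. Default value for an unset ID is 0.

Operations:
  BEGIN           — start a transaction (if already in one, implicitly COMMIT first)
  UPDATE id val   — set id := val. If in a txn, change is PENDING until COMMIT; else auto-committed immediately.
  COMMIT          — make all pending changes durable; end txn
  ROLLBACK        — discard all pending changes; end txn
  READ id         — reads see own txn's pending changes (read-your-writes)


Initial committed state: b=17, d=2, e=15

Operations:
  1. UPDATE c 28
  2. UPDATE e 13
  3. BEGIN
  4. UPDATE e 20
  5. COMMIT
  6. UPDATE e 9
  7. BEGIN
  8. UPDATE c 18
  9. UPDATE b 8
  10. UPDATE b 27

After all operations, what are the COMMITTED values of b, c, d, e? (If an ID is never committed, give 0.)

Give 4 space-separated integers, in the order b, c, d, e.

Answer: 17 28 2 9

Derivation:
Initial committed: {b=17, d=2, e=15}
Op 1: UPDATE c=28 (auto-commit; committed c=28)
Op 2: UPDATE e=13 (auto-commit; committed e=13)
Op 3: BEGIN: in_txn=True, pending={}
Op 4: UPDATE e=20 (pending; pending now {e=20})
Op 5: COMMIT: merged ['e'] into committed; committed now {b=17, c=28, d=2, e=20}
Op 6: UPDATE e=9 (auto-commit; committed e=9)
Op 7: BEGIN: in_txn=True, pending={}
Op 8: UPDATE c=18 (pending; pending now {c=18})
Op 9: UPDATE b=8 (pending; pending now {b=8, c=18})
Op 10: UPDATE b=27 (pending; pending now {b=27, c=18})
Final committed: {b=17, c=28, d=2, e=9}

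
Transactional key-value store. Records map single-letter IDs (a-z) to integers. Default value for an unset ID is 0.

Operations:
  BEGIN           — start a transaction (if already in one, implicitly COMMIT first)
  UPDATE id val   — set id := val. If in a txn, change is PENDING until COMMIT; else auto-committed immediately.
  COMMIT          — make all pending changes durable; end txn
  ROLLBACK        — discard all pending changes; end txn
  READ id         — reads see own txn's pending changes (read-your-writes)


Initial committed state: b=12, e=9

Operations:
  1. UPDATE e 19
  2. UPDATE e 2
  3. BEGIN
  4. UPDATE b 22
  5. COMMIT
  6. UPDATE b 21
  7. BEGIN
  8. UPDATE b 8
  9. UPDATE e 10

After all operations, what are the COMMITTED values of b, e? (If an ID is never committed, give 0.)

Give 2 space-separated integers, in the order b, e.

Initial committed: {b=12, e=9}
Op 1: UPDATE e=19 (auto-commit; committed e=19)
Op 2: UPDATE e=2 (auto-commit; committed e=2)
Op 3: BEGIN: in_txn=True, pending={}
Op 4: UPDATE b=22 (pending; pending now {b=22})
Op 5: COMMIT: merged ['b'] into committed; committed now {b=22, e=2}
Op 6: UPDATE b=21 (auto-commit; committed b=21)
Op 7: BEGIN: in_txn=True, pending={}
Op 8: UPDATE b=8 (pending; pending now {b=8})
Op 9: UPDATE e=10 (pending; pending now {b=8, e=10})
Final committed: {b=21, e=2}

Answer: 21 2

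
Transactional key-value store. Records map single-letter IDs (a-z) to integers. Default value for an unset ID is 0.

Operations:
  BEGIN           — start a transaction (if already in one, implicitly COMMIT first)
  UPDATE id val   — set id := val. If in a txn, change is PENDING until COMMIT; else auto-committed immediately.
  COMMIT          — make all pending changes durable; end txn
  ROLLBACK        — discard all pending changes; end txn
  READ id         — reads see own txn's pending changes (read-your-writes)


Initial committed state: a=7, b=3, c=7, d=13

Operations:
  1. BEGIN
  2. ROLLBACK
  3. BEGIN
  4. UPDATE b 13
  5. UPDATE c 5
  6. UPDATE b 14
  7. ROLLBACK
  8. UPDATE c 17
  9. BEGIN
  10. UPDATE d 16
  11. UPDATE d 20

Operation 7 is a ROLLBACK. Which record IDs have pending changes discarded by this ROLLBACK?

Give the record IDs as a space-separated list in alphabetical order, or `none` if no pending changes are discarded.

Initial committed: {a=7, b=3, c=7, d=13}
Op 1: BEGIN: in_txn=True, pending={}
Op 2: ROLLBACK: discarded pending []; in_txn=False
Op 3: BEGIN: in_txn=True, pending={}
Op 4: UPDATE b=13 (pending; pending now {b=13})
Op 5: UPDATE c=5 (pending; pending now {b=13, c=5})
Op 6: UPDATE b=14 (pending; pending now {b=14, c=5})
Op 7: ROLLBACK: discarded pending ['b', 'c']; in_txn=False
Op 8: UPDATE c=17 (auto-commit; committed c=17)
Op 9: BEGIN: in_txn=True, pending={}
Op 10: UPDATE d=16 (pending; pending now {d=16})
Op 11: UPDATE d=20 (pending; pending now {d=20})
ROLLBACK at op 7 discards: ['b', 'c']

Answer: b c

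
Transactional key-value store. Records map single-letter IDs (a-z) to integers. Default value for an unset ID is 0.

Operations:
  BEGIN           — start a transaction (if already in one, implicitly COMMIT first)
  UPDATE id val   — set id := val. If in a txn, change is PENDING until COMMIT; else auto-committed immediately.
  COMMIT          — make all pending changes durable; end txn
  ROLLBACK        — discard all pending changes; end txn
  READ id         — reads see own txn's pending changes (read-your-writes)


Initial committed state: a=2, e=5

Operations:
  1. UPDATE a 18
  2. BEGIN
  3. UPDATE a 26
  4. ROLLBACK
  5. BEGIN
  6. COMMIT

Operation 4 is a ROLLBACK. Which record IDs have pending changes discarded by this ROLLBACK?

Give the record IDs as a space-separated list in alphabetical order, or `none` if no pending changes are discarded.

Answer: a

Derivation:
Initial committed: {a=2, e=5}
Op 1: UPDATE a=18 (auto-commit; committed a=18)
Op 2: BEGIN: in_txn=True, pending={}
Op 3: UPDATE a=26 (pending; pending now {a=26})
Op 4: ROLLBACK: discarded pending ['a']; in_txn=False
Op 5: BEGIN: in_txn=True, pending={}
Op 6: COMMIT: merged [] into committed; committed now {a=18, e=5}
ROLLBACK at op 4 discards: ['a']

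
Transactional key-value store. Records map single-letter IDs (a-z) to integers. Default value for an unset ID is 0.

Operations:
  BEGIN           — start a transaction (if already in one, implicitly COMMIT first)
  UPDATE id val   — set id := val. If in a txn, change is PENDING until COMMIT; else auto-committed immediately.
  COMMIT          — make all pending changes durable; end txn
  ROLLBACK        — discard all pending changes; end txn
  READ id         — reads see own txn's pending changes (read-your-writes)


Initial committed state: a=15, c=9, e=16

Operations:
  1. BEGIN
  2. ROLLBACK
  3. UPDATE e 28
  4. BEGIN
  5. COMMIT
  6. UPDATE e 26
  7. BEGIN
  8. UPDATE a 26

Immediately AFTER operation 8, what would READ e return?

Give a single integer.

Answer: 26

Derivation:
Initial committed: {a=15, c=9, e=16}
Op 1: BEGIN: in_txn=True, pending={}
Op 2: ROLLBACK: discarded pending []; in_txn=False
Op 3: UPDATE e=28 (auto-commit; committed e=28)
Op 4: BEGIN: in_txn=True, pending={}
Op 5: COMMIT: merged [] into committed; committed now {a=15, c=9, e=28}
Op 6: UPDATE e=26 (auto-commit; committed e=26)
Op 7: BEGIN: in_txn=True, pending={}
Op 8: UPDATE a=26 (pending; pending now {a=26})
After op 8: visible(e) = 26 (pending={a=26}, committed={a=15, c=9, e=26})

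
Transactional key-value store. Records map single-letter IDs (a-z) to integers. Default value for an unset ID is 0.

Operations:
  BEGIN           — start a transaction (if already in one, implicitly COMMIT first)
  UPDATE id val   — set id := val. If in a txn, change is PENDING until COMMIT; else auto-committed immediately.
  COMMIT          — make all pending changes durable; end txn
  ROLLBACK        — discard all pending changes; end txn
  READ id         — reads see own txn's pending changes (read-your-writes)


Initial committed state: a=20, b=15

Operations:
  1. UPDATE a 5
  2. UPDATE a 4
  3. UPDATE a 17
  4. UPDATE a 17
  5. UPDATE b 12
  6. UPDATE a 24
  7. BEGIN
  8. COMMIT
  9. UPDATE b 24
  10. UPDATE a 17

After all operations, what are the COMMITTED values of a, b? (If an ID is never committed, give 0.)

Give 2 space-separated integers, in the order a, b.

Answer: 17 24

Derivation:
Initial committed: {a=20, b=15}
Op 1: UPDATE a=5 (auto-commit; committed a=5)
Op 2: UPDATE a=4 (auto-commit; committed a=4)
Op 3: UPDATE a=17 (auto-commit; committed a=17)
Op 4: UPDATE a=17 (auto-commit; committed a=17)
Op 5: UPDATE b=12 (auto-commit; committed b=12)
Op 6: UPDATE a=24 (auto-commit; committed a=24)
Op 7: BEGIN: in_txn=True, pending={}
Op 8: COMMIT: merged [] into committed; committed now {a=24, b=12}
Op 9: UPDATE b=24 (auto-commit; committed b=24)
Op 10: UPDATE a=17 (auto-commit; committed a=17)
Final committed: {a=17, b=24}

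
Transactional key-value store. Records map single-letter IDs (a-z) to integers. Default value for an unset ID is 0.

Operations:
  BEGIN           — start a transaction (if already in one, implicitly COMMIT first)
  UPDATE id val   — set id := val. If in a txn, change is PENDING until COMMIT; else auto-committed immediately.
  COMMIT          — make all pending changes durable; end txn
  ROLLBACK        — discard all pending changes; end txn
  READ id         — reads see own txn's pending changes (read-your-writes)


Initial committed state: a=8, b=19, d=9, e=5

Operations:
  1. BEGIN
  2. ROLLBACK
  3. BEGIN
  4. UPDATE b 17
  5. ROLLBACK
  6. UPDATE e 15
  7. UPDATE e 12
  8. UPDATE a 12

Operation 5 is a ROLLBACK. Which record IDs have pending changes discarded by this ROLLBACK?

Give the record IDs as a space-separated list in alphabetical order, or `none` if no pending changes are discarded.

Answer: b

Derivation:
Initial committed: {a=8, b=19, d=9, e=5}
Op 1: BEGIN: in_txn=True, pending={}
Op 2: ROLLBACK: discarded pending []; in_txn=False
Op 3: BEGIN: in_txn=True, pending={}
Op 4: UPDATE b=17 (pending; pending now {b=17})
Op 5: ROLLBACK: discarded pending ['b']; in_txn=False
Op 6: UPDATE e=15 (auto-commit; committed e=15)
Op 7: UPDATE e=12 (auto-commit; committed e=12)
Op 8: UPDATE a=12 (auto-commit; committed a=12)
ROLLBACK at op 5 discards: ['b']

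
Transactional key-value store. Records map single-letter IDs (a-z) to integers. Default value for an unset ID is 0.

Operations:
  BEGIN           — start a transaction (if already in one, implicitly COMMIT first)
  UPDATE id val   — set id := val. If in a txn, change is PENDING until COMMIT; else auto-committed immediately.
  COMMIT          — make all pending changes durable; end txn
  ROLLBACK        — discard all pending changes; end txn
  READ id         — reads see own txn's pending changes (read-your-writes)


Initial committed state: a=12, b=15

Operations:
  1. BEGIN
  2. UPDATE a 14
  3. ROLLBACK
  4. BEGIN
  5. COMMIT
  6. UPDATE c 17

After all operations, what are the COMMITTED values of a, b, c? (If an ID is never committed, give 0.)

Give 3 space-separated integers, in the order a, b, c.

Initial committed: {a=12, b=15}
Op 1: BEGIN: in_txn=True, pending={}
Op 2: UPDATE a=14 (pending; pending now {a=14})
Op 3: ROLLBACK: discarded pending ['a']; in_txn=False
Op 4: BEGIN: in_txn=True, pending={}
Op 5: COMMIT: merged [] into committed; committed now {a=12, b=15}
Op 6: UPDATE c=17 (auto-commit; committed c=17)
Final committed: {a=12, b=15, c=17}

Answer: 12 15 17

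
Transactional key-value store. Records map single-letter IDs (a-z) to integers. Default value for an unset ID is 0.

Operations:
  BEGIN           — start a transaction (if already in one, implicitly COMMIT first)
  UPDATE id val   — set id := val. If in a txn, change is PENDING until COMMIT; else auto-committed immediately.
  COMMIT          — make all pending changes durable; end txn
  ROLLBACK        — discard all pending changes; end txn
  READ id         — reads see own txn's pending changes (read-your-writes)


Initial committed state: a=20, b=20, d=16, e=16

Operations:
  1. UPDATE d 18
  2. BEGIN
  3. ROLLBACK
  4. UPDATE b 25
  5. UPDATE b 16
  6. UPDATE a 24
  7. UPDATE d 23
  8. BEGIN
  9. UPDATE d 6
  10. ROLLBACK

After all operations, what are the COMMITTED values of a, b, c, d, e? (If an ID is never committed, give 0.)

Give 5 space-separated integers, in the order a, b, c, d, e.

Initial committed: {a=20, b=20, d=16, e=16}
Op 1: UPDATE d=18 (auto-commit; committed d=18)
Op 2: BEGIN: in_txn=True, pending={}
Op 3: ROLLBACK: discarded pending []; in_txn=False
Op 4: UPDATE b=25 (auto-commit; committed b=25)
Op 5: UPDATE b=16 (auto-commit; committed b=16)
Op 6: UPDATE a=24 (auto-commit; committed a=24)
Op 7: UPDATE d=23 (auto-commit; committed d=23)
Op 8: BEGIN: in_txn=True, pending={}
Op 9: UPDATE d=6 (pending; pending now {d=6})
Op 10: ROLLBACK: discarded pending ['d']; in_txn=False
Final committed: {a=24, b=16, d=23, e=16}

Answer: 24 16 0 23 16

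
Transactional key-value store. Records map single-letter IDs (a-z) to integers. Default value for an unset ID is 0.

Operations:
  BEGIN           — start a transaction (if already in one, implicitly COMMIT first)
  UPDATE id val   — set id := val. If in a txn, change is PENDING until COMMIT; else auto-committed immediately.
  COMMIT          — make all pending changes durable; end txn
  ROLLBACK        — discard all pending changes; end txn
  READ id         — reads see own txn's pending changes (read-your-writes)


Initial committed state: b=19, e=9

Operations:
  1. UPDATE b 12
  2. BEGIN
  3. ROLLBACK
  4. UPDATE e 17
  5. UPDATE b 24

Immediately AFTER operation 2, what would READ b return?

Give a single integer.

Answer: 12

Derivation:
Initial committed: {b=19, e=9}
Op 1: UPDATE b=12 (auto-commit; committed b=12)
Op 2: BEGIN: in_txn=True, pending={}
After op 2: visible(b) = 12 (pending={}, committed={b=12, e=9})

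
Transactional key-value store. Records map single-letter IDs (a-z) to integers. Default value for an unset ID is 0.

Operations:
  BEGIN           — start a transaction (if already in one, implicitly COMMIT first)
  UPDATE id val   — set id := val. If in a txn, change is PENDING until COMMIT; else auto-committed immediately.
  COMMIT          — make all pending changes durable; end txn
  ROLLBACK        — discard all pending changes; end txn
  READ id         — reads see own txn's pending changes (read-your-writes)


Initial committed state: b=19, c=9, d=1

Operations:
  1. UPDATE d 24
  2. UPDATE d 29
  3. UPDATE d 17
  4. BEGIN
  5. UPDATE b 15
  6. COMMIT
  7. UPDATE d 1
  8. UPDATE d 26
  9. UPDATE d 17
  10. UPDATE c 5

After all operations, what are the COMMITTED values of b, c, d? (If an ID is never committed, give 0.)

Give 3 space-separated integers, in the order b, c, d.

Answer: 15 5 17

Derivation:
Initial committed: {b=19, c=9, d=1}
Op 1: UPDATE d=24 (auto-commit; committed d=24)
Op 2: UPDATE d=29 (auto-commit; committed d=29)
Op 3: UPDATE d=17 (auto-commit; committed d=17)
Op 4: BEGIN: in_txn=True, pending={}
Op 5: UPDATE b=15 (pending; pending now {b=15})
Op 6: COMMIT: merged ['b'] into committed; committed now {b=15, c=9, d=17}
Op 7: UPDATE d=1 (auto-commit; committed d=1)
Op 8: UPDATE d=26 (auto-commit; committed d=26)
Op 9: UPDATE d=17 (auto-commit; committed d=17)
Op 10: UPDATE c=5 (auto-commit; committed c=5)
Final committed: {b=15, c=5, d=17}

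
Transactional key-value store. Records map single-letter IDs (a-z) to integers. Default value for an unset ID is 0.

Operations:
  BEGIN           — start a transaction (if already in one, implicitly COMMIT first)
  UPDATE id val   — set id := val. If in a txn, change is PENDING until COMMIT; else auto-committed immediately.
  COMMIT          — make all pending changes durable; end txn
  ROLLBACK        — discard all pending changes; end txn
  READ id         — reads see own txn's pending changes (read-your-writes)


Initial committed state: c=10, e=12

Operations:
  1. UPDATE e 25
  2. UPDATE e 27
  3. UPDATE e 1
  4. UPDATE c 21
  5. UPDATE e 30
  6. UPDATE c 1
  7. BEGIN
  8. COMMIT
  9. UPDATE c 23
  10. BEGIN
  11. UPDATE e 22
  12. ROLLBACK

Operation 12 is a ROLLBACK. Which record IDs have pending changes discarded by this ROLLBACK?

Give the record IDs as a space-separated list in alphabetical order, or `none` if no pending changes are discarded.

Initial committed: {c=10, e=12}
Op 1: UPDATE e=25 (auto-commit; committed e=25)
Op 2: UPDATE e=27 (auto-commit; committed e=27)
Op 3: UPDATE e=1 (auto-commit; committed e=1)
Op 4: UPDATE c=21 (auto-commit; committed c=21)
Op 5: UPDATE e=30 (auto-commit; committed e=30)
Op 6: UPDATE c=1 (auto-commit; committed c=1)
Op 7: BEGIN: in_txn=True, pending={}
Op 8: COMMIT: merged [] into committed; committed now {c=1, e=30}
Op 9: UPDATE c=23 (auto-commit; committed c=23)
Op 10: BEGIN: in_txn=True, pending={}
Op 11: UPDATE e=22 (pending; pending now {e=22})
Op 12: ROLLBACK: discarded pending ['e']; in_txn=False
ROLLBACK at op 12 discards: ['e']

Answer: e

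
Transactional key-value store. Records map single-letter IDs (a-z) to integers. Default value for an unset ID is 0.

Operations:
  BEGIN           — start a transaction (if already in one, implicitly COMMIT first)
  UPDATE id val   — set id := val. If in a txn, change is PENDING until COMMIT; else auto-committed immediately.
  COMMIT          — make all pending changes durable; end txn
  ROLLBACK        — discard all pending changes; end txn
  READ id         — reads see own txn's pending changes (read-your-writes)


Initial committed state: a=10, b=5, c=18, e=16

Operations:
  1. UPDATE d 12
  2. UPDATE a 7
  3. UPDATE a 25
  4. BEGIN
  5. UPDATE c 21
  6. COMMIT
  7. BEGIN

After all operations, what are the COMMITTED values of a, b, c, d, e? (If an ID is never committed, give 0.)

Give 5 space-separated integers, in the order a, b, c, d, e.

Initial committed: {a=10, b=5, c=18, e=16}
Op 1: UPDATE d=12 (auto-commit; committed d=12)
Op 2: UPDATE a=7 (auto-commit; committed a=7)
Op 3: UPDATE a=25 (auto-commit; committed a=25)
Op 4: BEGIN: in_txn=True, pending={}
Op 5: UPDATE c=21 (pending; pending now {c=21})
Op 6: COMMIT: merged ['c'] into committed; committed now {a=25, b=5, c=21, d=12, e=16}
Op 7: BEGIN: in_txn=True, pending={}
Final committed: {a=25, b=5, c=21, d=12, e=16}

Answer: 25 5 21 12 16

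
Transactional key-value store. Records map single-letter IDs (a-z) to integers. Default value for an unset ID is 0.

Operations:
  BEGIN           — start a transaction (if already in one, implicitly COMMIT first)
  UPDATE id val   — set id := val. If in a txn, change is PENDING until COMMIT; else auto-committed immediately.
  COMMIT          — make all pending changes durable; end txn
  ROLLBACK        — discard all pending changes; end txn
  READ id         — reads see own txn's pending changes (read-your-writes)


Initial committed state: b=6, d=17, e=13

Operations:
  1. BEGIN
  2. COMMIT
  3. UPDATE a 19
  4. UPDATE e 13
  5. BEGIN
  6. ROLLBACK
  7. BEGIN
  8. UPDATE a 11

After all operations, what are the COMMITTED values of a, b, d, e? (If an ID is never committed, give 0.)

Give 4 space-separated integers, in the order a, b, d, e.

Answer: 19 6 17 13

Derivation:
Initial committed: {b=6, d=17, e=13}
Op 1: BEGIN: in_txn=True, pending={}
Op 2: COMMIT: merged [] into committed; committed now {b=6, d=17, e=13}
Op 3: UPDATE a=19 (auto-commit; committed a=19)
Op 4: UPDATE e=13 (auto-commit; committed e=13)
Op 5: BEGIN: in_txn=True, pending={}
Op 6: ROLLBACK: discarded pending []; in_txn=False
Op 7: BEGIN: in_txn=True, pending={}
Op 8: UPDATE a=11 (pending; pending now {a=11})
Final committed: {a=19, b=6, d=17, e=13}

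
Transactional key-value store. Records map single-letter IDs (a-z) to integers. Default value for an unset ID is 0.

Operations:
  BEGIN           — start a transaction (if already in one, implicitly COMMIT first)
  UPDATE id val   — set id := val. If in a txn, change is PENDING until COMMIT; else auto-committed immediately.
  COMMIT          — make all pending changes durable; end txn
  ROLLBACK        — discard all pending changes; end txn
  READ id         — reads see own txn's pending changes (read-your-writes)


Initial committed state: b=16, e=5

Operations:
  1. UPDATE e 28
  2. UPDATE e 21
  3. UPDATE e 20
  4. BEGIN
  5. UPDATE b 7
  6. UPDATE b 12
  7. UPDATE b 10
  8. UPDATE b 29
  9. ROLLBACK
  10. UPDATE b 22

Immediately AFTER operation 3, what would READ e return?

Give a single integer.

Answer: 20

Derivation:
Initial committed: {b=16, e=5}
Op 1: UPDATE e=28 (auto-commit; committed e=28)
Op 2: UPDATE e=21 (auto-commit; committed e=21)
Op 3: UPDATE e=20 (auto-commit; committed e=20)
After op 3: visible(e) = 20 (pending={}, committed={b=16, e=20})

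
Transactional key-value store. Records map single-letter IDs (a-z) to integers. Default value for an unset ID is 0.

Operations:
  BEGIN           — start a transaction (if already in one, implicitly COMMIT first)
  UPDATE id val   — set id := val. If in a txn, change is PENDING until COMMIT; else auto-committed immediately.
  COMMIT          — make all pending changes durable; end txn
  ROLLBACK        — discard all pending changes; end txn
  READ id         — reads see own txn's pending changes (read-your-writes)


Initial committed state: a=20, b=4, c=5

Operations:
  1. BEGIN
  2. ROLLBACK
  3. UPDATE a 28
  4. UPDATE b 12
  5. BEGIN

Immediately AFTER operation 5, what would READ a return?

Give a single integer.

Answer: 28

Derivation:
Initial committed: {a=20, b=4, c=5}
Op 1: BEGIN: in_txn=True, pending={}
Op 2: ROLLBACK: discarded pending []; in_txn=False
Op 3: UPDATE a=28 (auto-commit; committed a=28)
Op 4: UPDATE b=12 (auto-commit; committed b=12)
Op 5: BEGIN: in_txn=True, pending={}
After op 5: visible(a) = 28 (pending={}, committed={a=28, b=12, c=5})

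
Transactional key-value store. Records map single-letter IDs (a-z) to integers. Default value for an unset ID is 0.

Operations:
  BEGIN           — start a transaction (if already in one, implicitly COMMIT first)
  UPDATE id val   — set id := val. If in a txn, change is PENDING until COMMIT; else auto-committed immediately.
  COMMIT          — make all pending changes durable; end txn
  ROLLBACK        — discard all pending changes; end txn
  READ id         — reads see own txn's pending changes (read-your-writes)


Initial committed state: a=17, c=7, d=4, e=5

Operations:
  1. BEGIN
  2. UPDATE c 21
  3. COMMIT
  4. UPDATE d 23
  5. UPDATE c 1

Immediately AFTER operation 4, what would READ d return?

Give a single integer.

Answer: 23

Derivation:
Initial committed: {a=17, c=7, d=4, e=5}
Op 1: BEGIN: in_txn=True, pending={}
Op 2: UPDATE c=21 (pending; pending now {c=21})
Op 3: COMMIT: merged ['c'] into committed; committed now {a=17, c=21, d=4, e=5}
Op 4: UPDATE d=23 (auto-commit; committed d=23)
After op 4: visible(d) = 23 (pending={}, committed={a=17, c=21, d=23, e=5})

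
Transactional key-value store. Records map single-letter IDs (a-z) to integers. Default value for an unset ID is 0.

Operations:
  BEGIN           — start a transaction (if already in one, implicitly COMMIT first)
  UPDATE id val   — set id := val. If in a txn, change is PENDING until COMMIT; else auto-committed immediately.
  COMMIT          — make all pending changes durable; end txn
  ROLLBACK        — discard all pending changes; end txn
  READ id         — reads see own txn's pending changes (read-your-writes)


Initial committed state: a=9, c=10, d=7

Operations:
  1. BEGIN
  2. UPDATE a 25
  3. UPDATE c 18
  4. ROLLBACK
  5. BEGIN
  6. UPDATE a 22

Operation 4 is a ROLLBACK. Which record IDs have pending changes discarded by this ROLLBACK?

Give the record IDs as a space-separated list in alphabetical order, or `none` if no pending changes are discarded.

Initial committed: {a=9, c=10, d=7}
Op 1: BEGIN: in_txn=True, pending={}
Op 2: UPDATE a=25 (pending; pending now {a=25})
Op 3: UPDATE c=18 (pending; pending now {a=25, c=18})
Op 4: ROLLBACK: discarded pending ['a', 'c']; in_txn=False
Op 5: BEGIN: in_txn=True, pending={}
Op 6: UPDATE a=22 (pending; pending now {a=22})
ROLLBACK at op 4 discards: ['a', 'c']

Answer: a c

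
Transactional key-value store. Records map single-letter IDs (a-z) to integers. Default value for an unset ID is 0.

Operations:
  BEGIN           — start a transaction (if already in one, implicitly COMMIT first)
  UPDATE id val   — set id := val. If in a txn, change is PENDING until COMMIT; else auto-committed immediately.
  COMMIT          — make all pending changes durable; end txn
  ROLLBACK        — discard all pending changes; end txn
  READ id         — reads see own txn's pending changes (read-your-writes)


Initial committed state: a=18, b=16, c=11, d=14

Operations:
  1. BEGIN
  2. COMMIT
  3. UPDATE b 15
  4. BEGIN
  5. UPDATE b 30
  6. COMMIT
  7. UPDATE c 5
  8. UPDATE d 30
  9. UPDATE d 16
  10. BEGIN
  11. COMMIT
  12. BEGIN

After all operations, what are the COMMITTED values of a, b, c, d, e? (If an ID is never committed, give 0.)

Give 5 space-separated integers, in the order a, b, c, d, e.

Initial committed: {a=18, b=16, c=11, d=14}
Op 1: BEGIN: in_txn=True, pending={}
Op 2: COMMIT: merged [] into committed; committed now {a=18, b=16, c=11, d=14}
Op 3: UPDATE b=15 (auto-commit; committed b=15)
Op 4: BEGIN: in_txn=True, pending={}
Op 5: UPDATE b=30 (pending; pending now {b=30})
Op 6: COMMIT: merged ['b'] into committed; committed now {a=18, b=30, c=11, d=14}
Op 7: UPDATE c=5 (auto-commit; committed c=5)
Op 8: UPDATE d=30 (auto-commit; committed d=30)
Op 9: UPDATE d=16 (auto-commit; committed d=16)
Op 10: BEGIN: in_txn=True, pending={}
Op 11: COMMIT: merged [] into committed; committed now {a=18, b=30, c=5, d=16}
Op 12: BEGIN: in_txn=True, pending={}
Final committed: {a=18, b=30, c=5, d=16}

Answer: 18 30 5 16 0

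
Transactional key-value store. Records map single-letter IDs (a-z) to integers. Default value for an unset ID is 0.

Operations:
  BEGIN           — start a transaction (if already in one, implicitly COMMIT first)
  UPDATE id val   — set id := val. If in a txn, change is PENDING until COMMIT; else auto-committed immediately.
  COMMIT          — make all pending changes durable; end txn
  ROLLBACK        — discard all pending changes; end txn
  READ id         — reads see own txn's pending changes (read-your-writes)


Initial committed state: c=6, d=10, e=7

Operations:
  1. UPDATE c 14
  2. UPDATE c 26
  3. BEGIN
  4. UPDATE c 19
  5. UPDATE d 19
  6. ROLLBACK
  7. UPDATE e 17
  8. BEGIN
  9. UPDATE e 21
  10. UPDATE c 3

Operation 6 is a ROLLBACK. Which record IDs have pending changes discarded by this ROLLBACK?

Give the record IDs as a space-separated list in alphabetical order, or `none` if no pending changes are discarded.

Answer: c d

Derivation:
Initial committed: {c=6, d=10, e=7}
Op 1: UPDATE c=14 (auto-commit; committed c=14)
Op 2: UPDATE c=26 (auto-commit; committed c=26)
Op 3: BEGIN: in_txn=True, pending={}
Op 4: UPDATE c=19 (pending; pending now {c=19})
Op 5: UPDATE d=19 (pending; pending now {c=19, d=19})
Op 6: ROLLBACK: discarded pending ['c', 'd']; in_txn=False
Op 7: UPDATE e=17 (auto-commit; committed e=17)
Op 8: BEGIN: in_txn=True, pending={}
Op 9: UPDATE e=21 (pending; pending now {e=21})
Op 10: UPDATE c=3 (pending; pending now {c=3, e=21})
ROLLBACK at op 6 discards: ['c', 'd']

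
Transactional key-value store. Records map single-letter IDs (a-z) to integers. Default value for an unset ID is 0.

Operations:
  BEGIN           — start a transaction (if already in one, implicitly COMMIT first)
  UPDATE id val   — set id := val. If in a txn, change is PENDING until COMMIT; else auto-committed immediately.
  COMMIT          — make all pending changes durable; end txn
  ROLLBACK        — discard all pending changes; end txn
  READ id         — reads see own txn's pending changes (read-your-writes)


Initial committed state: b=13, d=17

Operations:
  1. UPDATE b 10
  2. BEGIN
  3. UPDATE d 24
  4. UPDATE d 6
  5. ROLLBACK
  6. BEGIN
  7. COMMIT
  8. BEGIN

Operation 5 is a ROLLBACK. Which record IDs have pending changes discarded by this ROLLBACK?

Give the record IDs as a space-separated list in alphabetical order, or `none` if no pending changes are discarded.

Answer: d

Derivation:
Initial committed: {b=13, d=17}
Op 1: UPDATE b=10 (auto-commit; committed b=10)
Op 2: BEGIN: in_txn=True, pending={}
Op 3: UPDATE d=24 (pending; pending now {d=24})
Op 4: UPDATE d=6 (pending; pending now {d=6})
Op 5: ROLLBACK: discarded pending ['d']; in_txn=False
Op 6: BEGIN: in_txn=True, pending={}
Op 7: COMMIT: merged [] into committed; committed now {b=10, d=17}
Op 8: BEGIN: in_txn=True, pending={}
ROLLBACK at op 5 discards: ['d']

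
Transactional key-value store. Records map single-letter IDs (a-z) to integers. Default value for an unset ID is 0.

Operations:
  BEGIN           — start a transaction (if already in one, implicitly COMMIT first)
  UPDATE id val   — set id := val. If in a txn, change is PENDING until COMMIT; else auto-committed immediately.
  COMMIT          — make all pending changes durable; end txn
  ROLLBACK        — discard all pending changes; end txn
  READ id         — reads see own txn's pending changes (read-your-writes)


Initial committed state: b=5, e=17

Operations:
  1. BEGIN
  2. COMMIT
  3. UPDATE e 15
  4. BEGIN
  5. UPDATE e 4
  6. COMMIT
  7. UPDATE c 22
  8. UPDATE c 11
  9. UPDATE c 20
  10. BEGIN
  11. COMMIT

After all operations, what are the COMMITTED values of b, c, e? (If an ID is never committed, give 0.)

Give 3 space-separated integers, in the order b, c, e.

Initial committed: {b=5, e=17}
Op 1: BEGIN: in_txn=True, pending={}
Op 2: COMMIT: merged [] into committed; committed now {b=5, e=17}
Op 3: UPDATE e=15 (auto-commit; committed e=15)
Op 4: BEGIN: in_txn=True, pending={}
Op 5: UPDATE e=4 (pending; pending now {e=4})
Op 6: COMMIT: merged ['e'] into committed; committed now {b=5, e=4}
Op 7: UPDATE c=22 (auto-commit; committed c=22)
Op 8: UPDATE c=11 (auto-commit; committed c=11)
Op 9: UPDATE c=20 (auto-commit; committed c=20)
Op 10: BEGIN: in_txn=True, pending={}
Op 11: COMMIT: merged [] into committed; committed now {b=5, c=20, e=4}
Final committed: {b=5, c=20, e=4}

Answer: 5 20 4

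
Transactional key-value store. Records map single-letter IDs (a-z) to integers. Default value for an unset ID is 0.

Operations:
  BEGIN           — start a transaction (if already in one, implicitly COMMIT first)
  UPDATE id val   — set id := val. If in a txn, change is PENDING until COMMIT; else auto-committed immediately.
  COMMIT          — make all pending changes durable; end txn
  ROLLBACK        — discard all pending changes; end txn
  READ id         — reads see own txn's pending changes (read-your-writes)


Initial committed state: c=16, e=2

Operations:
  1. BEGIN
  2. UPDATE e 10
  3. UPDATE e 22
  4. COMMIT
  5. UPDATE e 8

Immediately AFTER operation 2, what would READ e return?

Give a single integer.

Answer: 10

Derivation:
Initial committed: {c=16, e=2}
Op 1: BEGIN: in_txn=True, pending={}
Op 2: UPDATE e=10 (pending; pending now {e=10})
After op 2: visible(e) = 10 (pending={e=10}, committed={c=16, e=2})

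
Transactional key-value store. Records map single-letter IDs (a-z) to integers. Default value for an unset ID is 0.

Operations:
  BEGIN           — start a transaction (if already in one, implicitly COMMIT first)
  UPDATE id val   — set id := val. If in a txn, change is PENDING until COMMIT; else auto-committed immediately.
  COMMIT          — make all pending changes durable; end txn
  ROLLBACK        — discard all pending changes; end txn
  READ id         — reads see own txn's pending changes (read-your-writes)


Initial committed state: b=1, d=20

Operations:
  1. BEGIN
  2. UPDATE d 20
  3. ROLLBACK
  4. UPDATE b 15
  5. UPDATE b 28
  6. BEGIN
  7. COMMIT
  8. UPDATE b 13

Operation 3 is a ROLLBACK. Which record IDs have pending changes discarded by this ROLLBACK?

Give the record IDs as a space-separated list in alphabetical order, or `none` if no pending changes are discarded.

Answer: d

Derivation:
Initial committed: {b=1, d=20}
Op 1: BEGIN: in_txn=True, pending={}
Op 2: UPDATE d=20 (pending; pending now {d=20})
Op 3: ROLLBACK: discarded pending ['d']; in_txn=False
Op 4: UPDATE b=15 (auto-commit; committed b=15)
Op 5: UPDATE b=28 (auto-commit; committed b=28)
Op 6: BEGIN: in_txn=True, pending={}
Op 7: COMMIT: merged [] into committed; committed now {b=28, d=20}
Op 8: UPDATE b=13 (auto-commit; committed b=13)
ROLLBACK at op 3 discards: ['d']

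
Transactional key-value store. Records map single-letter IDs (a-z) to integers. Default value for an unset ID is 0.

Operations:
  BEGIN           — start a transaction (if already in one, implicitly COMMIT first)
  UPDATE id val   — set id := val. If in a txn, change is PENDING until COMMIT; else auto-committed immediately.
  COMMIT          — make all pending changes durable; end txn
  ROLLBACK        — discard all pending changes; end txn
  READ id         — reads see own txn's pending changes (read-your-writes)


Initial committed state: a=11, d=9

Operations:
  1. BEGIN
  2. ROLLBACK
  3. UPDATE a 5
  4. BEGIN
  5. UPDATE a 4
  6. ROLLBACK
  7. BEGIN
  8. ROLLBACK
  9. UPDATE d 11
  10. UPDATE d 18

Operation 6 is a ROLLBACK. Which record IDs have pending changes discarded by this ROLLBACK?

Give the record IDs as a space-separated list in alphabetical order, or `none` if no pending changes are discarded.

Initial committed: {a=11, d=9}
Op 1: BEGIN: in_txn=True, pending={}
Op 2: ROLLBACK: discarded pending []; in_txn=False
Op 3: UPDATE a=5 (auto-commit; committed a=5)
Op 4: BEGIN: in_txn=True, pending={}
Op 5: UPDATE a=4 (pending; pending now {a=4})
Op 6: ROLLBACK: discarded pending ['a']; in_txn=False
Op 7: BEGIN: in_txn=True, pending={}
Op 8: ROLLBACK: discarded pending []; in_txn=False
Op 9: UPDATE d=11 (auto-commit; committed d=11)
Op 10: UPDATE d=18 (auto-commit; committed d=18)
ROLLBACK at op 6 discards: ['a']

Answer: a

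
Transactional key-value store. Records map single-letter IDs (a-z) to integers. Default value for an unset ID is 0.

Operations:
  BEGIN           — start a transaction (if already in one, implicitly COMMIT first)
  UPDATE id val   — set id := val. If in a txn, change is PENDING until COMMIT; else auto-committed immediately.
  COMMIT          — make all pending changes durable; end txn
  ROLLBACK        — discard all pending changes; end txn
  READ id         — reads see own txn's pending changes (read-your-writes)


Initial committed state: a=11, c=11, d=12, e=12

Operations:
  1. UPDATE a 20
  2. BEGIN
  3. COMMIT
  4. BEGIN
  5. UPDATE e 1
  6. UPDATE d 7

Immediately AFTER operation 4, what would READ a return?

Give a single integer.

Initial committed: {a=11, c=11, d=12, e=12}
Op 1: UPDATE a=20 (auto-commit; committed a=20)
Op 2: BEGIN: in_txn=True, pending={}
Op 3: COMMIT: merged [] into committed; committed now {a=20, c=11, d=12, e=12}
Op 4: BEGIN: in_txn=True, pending={}
After op 4: visible(a) = 20 (pending={}, committed={a=20, c=11, d=12, e=12})

Answer: 20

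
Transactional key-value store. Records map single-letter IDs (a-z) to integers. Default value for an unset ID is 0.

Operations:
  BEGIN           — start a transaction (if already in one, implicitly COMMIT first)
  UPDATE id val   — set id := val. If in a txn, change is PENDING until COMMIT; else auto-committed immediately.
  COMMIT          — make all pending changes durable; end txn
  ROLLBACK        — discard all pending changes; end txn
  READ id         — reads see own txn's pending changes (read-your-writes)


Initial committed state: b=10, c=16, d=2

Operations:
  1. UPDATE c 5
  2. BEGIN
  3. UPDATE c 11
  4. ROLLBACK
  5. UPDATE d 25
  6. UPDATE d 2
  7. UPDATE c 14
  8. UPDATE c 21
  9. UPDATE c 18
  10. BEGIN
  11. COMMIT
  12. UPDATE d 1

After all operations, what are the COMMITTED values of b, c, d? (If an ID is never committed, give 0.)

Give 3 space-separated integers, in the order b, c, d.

Initial committed: {b=10, c=16, d=2}
Op 1: UPDATE c=5 (auto-commit; committed c=5)
Op 2: BEGIN: in_txn=True, pending={}
Op 3: UPDATE c=11 (pending; pending now {c=11})
Op 4: ROLLBACK: discarded pending ['c']; in_txn=False
Op 5: UPDATE d=25 (auto-commit; committed d=25)
Op 6: UPDATE d=2 (auto-commit; committed d=2)
Op 7: UPDATE c=14 (auto-commit; committed c=14)
Op 8: UPDATE c=21 (auto-commit; committed c=21)
Op 9: UPDATE c=18 (auto-commit; committed c=18)
Op 10: BEGIN: in_txn=True, pending={}
Op 11: COMMIT: merged [] into committed; committed now {b=10, c=18, d=2}
Op 12: UPDATE d=1 (auto-commit; committed d=1)
Final committed: {b=10, c=18, d=1}

Answer: 10 18 1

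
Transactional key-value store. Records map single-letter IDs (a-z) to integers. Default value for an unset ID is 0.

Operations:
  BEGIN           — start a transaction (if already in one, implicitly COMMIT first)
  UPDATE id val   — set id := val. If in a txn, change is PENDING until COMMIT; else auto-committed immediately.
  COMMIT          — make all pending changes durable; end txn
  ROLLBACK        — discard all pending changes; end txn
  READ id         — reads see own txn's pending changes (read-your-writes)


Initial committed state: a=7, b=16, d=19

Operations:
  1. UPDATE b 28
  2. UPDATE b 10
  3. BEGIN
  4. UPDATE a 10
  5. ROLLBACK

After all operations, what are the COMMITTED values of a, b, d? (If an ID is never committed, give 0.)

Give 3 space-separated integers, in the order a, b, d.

Answer: 7 10 19

Derivation:
Initial committed: {a=7, b=16, d=19}
Op 1: UPDATE b=28 (auto-commit; committed b=28)
Op 2: UPDATE b=10 (auto-commit; committed b=10)
Op 3: BEGIN: in_txn=True, pending={}
Op 4: UPDATE a=10 (pending; pending now {a=10})
Op 5: ROLLBACK: discarded pending ['a']; in_txn=False
Final committed: {a=7, b=10, d=19}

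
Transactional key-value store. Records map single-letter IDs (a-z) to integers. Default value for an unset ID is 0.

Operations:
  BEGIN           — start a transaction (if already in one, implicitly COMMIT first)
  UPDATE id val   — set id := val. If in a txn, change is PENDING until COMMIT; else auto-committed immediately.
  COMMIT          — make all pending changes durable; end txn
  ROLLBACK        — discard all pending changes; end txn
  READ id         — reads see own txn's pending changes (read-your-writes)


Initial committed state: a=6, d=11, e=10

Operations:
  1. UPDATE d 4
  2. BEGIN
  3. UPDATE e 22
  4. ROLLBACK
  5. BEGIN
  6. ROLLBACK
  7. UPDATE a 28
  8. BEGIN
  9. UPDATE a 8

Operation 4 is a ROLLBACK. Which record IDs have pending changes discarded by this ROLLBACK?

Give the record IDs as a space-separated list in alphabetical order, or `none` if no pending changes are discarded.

Initial committed: {a=6, d=11, e=10}
Op 1: UPDATE d=4 (auto-commit; committed d=4)
Op 2: BEGIN: in_txn=True, pending={}
Op 3: UPDATE e=22 (pending; pending now {e=22})
Op 4: ROLLBACK: discarded pending ['e']; in_txn=False
Op 5: BEGIN: in_txn=True, pending={}
Op 6: ROLLBACK: discarded pending []; in_txn=False
Op 7: UPDATE a=28 (auto-commit; committed a=28)
Op 8: BEGIN: in_txn=True, pending={}
Op 9: UPDATE a=8 (pending; pending now {a=8})
ROLLBACK at op 4 discards: ['e']

Answer: e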